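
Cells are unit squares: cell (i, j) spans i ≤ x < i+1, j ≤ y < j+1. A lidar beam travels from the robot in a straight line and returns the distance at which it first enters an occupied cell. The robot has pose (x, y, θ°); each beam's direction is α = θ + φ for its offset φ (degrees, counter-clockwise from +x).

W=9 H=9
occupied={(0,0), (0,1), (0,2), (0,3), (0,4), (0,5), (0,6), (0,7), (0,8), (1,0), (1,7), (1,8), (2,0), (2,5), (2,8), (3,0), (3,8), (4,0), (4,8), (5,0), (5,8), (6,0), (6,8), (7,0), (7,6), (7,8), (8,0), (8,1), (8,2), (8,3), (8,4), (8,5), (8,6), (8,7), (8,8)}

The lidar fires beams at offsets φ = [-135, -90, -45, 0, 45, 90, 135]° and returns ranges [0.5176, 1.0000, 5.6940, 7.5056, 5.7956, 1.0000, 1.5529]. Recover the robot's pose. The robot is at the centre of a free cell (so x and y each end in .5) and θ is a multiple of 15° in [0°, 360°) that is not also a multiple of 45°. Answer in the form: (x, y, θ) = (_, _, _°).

(x, y, θ) = (6.5, 7.5, 240°)

Enumerate (i+0.5, j+0.5, θ) over the 46 free cells and 16 admissible headings. For each, cast all 7 beams and compare to the given ranges.
  (5.5, 5.5, 30°): beam 1 = 4.6587 ≠ 0.5176 ✗
  (2.5, 7.5, 75°): beam 1 = 7.5056 ≠ 0.5176 ✗
  (2.5, 4.5, 255°): beam 1 = 0.5774 ≠ 0.5176 ✗
  (7.5, 7.5, 285°): beam 1 = 1.0000 ≠ 0.5176 ✗
  …
  (6.5, 7.5, 240°): r_1=0.5176, r_2=1.0000, r_3=5.6940, r_4=7.5056, r_5=5.7956, r_6=1.0000, r_7=1.5529 — all match ✓
Only this pose fits every beam.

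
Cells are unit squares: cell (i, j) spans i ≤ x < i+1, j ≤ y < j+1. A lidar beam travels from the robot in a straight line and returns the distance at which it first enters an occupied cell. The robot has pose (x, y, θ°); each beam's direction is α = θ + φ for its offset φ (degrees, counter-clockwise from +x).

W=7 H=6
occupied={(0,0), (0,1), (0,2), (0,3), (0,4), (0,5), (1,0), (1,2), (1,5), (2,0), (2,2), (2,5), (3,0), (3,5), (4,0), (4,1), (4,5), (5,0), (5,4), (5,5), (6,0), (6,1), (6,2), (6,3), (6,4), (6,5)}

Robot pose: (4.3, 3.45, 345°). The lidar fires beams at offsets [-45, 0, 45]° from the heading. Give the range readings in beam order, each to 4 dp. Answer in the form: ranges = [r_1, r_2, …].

ranges = [2.8290, 1.7600, 1.1000]

beam 1: φ=-45°, α=300°
  dir = (cos 300°, sin 300°) = (0.5000, -0.8660); from cell (4,3)
  next x-line at t=1.4000, next y-line at t=0.5196; Δt_x=2.0000, Δt_y=1.1547
    y: enter (4,2) at t=0.5196
    x: enter (5,2) at t=1.4000
    y: enter (5,1) at t=1.6743
    y: enter (5,0) at t=2.8290 ← occupied
  → r_1 = 2.8290
beam 2: φ=0°, α=345°
  dir = (cos 345°, sin 345°) = (0.9659, -0.2588); from cell (4,3)
  next x-line at t=0.7247, next y-line at t=1.7387; Δt_x=1.0353, Δt_y=3.8637
    x: enter (5,3) at t=0.7247
    y: enter (5,2) at t=1.7387
    x: enter (6,2) at t=1.7600 ← occupied
  → r_2 = 1.7600
beam 3: φ=45°, α=30°
  dir = (cos 30°, sin 30°) = (0.8660, 0.5000); from cell (4,3)
  next x-line at t=0.8083, next y-line at t=1.1000; Δt_x=1.1547, Δt_y=2.0000
    x: enter (5,3) at t=0.8083
    y: enter (5,4) at t=1.1000 ← occupied
  → r_3 = 1.1000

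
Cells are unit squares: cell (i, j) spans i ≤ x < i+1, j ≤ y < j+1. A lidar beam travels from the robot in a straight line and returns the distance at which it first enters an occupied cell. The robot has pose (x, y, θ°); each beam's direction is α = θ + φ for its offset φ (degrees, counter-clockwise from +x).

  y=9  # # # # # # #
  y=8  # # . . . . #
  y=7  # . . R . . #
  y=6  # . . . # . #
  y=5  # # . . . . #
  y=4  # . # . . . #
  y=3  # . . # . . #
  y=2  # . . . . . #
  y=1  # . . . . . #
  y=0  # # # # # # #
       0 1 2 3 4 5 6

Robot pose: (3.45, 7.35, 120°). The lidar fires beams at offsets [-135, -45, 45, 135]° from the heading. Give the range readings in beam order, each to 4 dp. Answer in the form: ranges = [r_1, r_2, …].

beam 1: φ=-135°, α=345°
  cosα=0.9659 sinα=-0.2588 | (3,7) | tMaxX 0.5694 tMaxY 1.3523 | tΔX 1.0353 tΔY 3.8637
    t=0.5694 [x] (4,7)
    t=1.3523 [y] (4,6) — stop
  → r_1 = 1.3523
beam 2: φ=-45°, α=75°
  cosα=0.2588 sinα=0.9659 | (3,7) | tMaxX 2.1250 tMaxY 0.6729 | tΔX 3.8637 tΔY 1.0353
    t=0.6729 [y] (3,8)
    t=1.7082 [y] (3,9) — stop
  → r_2 = 1.7082
beam 3: φ=45°, α=165°
  cosα=-0.9659 sinα=0.2588 | (3,7) | tMaxX 0.4659 tMaxY 2.5114 | tΔX 1.0353 tΔY 3.8637
    t=0.4659 [x] (2,7)
    t=1.5012 [x] (1,7)
    t=2.5114 [y] (1,8) — stop
  → r_3 = 2.5114
beam 4: φ=135°, α=255°
  cosα=-0.2588 sinα=-0.9659 | (3,7) | tMaxX 1.7387 tMaxY 0.3623 | tΔX 3.8637 tΔY 1.0353
    t=0.3623 [y] (3,6)
    t=1.3976 [y] (3,5)
    t=1.7387 [x] (2,5)
    t=2.4329 [y] (2,4) — stop
  → r_4 = 2.4329

ranges = [1.3523, 1.7082, 2.5114, 2.4329]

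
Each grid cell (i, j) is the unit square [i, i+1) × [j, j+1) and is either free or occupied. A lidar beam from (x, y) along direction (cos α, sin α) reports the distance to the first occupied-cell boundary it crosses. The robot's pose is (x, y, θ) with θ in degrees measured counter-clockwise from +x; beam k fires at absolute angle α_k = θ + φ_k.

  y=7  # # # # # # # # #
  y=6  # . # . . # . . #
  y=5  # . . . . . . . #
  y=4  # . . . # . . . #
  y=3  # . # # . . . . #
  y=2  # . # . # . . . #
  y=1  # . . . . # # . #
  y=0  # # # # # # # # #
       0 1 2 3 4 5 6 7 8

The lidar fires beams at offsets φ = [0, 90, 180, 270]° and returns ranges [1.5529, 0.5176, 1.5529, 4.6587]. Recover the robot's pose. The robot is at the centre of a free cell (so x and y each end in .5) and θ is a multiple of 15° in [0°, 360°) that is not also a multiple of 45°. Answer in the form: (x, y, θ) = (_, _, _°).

(x, y, θ) = (6.5, 2.5, 165°)

Candidates: 33 free-cell centres × 16 headings = 528 poses. Raycast each; keep the one whose scan matches to 4 dp.
  (2.5, 4.5, 345°): beam 2 = 1.5529 ≠ 0.5176 ✗
  (1.5, 2.5, 120°): beam 1 = 1.0000 ≠ 1.5529 ✗
  (6.5, 5.5, 75°): beam 2 = 3.6235 ≠ 0.5176 ✗
  …
  (6.5, 2.5, 165°): r_1=1.5529, r_2=0.5176, r_3=1.5529, r_4=4.6587 — all match ✓
Only this pose fits every beam.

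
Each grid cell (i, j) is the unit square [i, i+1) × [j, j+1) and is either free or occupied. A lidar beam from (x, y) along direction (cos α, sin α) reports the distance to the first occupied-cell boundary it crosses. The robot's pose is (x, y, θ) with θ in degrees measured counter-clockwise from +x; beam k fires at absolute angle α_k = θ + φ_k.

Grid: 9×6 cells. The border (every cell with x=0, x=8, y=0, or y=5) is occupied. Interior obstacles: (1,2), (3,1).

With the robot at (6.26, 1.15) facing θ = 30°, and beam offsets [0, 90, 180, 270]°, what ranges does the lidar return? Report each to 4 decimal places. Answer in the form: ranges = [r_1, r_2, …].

ranges = [2.0092, 4.4456, 0.3000, 0.1732]

beam 1: φ=0°, α=30°
  cosα=0.8660 sinα=0.5000 | (6,1) | tMaxX 0.8545 tMaxY 1.7000 | tΔX 1.1547 tΔY 2.0000
    t=0.8545 [x] (7,1)
    t=1.7000 [y] (7,2)
    t=2.0092 [x] (8,2) — stop
  → r_1 = 2.0092
beam 2: φ=90°, α=120°
  cosα=-0.5000 sinα=0.8660 | (6,1) | tMaxX 0.5200 tMaxY 0.9815 | tΔX 2.0000 tΔY 1.1547
    t=0.5200 [x] (5,1)
    t=0.9815 [y] (5,2)
    t=2.1362 [y] (5,3)
    t=2.5200 [x] (4,3)
    t=3.2909 [y] (4,4)
    t=4.4456 [y] (4,5) — stop
  → r_2 = 4.4456
beam 3: φ=180°, α=210°
  cosα=-0.8660 sinα=-0.5000 | (6,1) | tMaxX 0.3002 tMaxY 0.3000 | tΔX 1.1547 tΔY 2.0000
    t=0.3000 [y] (6,0) — stop
  → r_3 = 0.3000
beam 4: φ=270°, α=300°
  cosα=0.5000 sinα=-0.8660 | (6,1) | tMaxX 1.4800 tMaxY 0.1732 | tΔX 2.0000 tΔY 1.1547
    t=0.1732 [y] (6,0) — stop
  → r_4 = 0.1732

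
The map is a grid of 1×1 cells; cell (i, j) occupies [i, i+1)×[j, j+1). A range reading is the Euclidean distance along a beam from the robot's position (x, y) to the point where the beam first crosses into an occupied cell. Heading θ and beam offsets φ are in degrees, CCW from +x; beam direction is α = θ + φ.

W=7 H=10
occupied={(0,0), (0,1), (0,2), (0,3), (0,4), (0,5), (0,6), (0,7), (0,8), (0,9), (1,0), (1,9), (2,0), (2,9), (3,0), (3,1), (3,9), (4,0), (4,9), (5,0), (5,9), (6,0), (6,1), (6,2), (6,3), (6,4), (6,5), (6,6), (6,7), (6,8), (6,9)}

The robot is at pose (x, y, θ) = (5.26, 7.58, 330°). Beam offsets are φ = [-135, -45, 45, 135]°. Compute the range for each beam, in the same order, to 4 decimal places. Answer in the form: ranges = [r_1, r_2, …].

beam 1: φ=-135°, α=195°
  direction (-0.9659, -0.2588); cell (5,7); t to first gridline: x 0.2692, y 2.2409 (then +1.0353 / +3.8637)
    (4,7) via x @ 0.2692
    (3,7) via x @ 1.3044
    (3,6) via y @ 2.2409
    (2,6) via x @ 2.3397
    (1,6) via x @ 3.3750
    (0,6) via x @ 4.4103  # hit
  → r_1 = 4.4103
beam 2: φ=-45°, α=285°
  direction (0.2588, -0.9659); cell (5,7); t to first gridline: x 2.8591, y 0.6005 (then +3.8637 / +1.0353)
    (5,6) via y @ 0.6005
    (5,5) via y @ 1.6357
    (5,4) via y @ 2.6710
    (6,4) via x @ 2.8591  # hit
  → r_2 = 2.8591
beam 3: φ=45°, α=15°
  direction (0.9659, 0.2588); cell (5,7); t to first gridline: x 0.7661, y 1.6228 (then +1.0353 / +3.8637)
    (6,7) via x @ 0.7661  # hit
  → r_3 = 0.7661
beam 4: φ=135°, α=105°
  direction (-0.2588, 0.9659); cell (5,7); t to first gridline: x 1.0046, y 0.4348 (then +3.8637 / +1.0353)
    (5,8) via y @ 0.4348
    (4,8) via x @ 1.0046
    (4,9) via y @ 1.4701  # hit
  → r_4 = 1.4701

ranges = [4.4103, 2.8591, 0.7661, 1.4701]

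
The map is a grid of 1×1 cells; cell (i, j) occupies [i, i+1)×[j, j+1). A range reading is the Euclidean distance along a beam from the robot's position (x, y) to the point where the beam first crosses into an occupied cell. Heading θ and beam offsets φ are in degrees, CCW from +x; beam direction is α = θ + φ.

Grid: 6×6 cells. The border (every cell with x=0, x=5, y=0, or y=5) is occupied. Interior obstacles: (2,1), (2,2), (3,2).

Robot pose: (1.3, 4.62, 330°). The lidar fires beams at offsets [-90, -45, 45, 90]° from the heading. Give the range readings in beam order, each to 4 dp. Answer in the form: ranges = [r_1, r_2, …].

ranges = [0.6000, 2.7046, 1.4682, 0.4388]

beam 1: φ=-90°, α=240°
  cosα=-0.5000 sinα=-0.8660 | (1,4) | tMaxX 0.6000 tMaxY 0.7159 | tΔX 2.0000 tΔY 1.1547
    t=0.6000 [x] (0,4) — stop
  → r_1 = 0.6000
beam 2: φ=-45°, α=285°
  cosα=0.2588 sinα=-0.9659 | (1,4) | tMaxX 2.7046 tMaxY 0.6419 | tΔX 3.8637 tΔY 1.0353
    t=0.6419 [y] (1,3)
    t=1.6771 [y] (1,2)
    t=2.7046 [x] (2,2) — stop
  → r_2 = 2.7046
beam 3: φ=45°, α=15°
  cosα=0.9659 sinα=0.2588 | (1,4) | tMaxX 0.7247 tMaxY 1.4682 | tΔX 1.0353 tΔY 3.8637
    t=0.7247 [x] (2,4)
    t=1.4682 [y] (2,5) — stop
  → r_3 = 1.4682
beam 4: φ=90°, α=60°
  cosα=0.5000 sinα=0.8660 | (1,4) | tMaxX 1.4000 tMaxY 0.4388 | tΔX 2.0000 tΔY 1.1547
    t=0.4388 [y] (1,5) — stop
  → r_4 = 0.4388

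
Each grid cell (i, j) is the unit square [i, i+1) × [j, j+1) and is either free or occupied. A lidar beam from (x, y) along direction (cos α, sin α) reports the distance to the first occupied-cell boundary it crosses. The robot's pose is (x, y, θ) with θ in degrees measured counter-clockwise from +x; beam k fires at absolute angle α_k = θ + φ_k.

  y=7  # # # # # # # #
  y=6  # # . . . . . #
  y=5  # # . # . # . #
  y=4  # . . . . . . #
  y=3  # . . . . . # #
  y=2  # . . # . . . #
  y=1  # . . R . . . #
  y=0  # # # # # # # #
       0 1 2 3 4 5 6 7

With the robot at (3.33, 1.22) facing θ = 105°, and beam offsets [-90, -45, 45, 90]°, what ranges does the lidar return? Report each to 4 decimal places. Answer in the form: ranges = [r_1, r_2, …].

ranges = [3.7995, 0.9007, 2.6905, 0.8500]

beam 1: φ=-90°, α=15°
  cosα=0.9659 sinα=0.2588 | (3,1) | tMaxX 0.6936 tMaxY 3.0137 | tΔX 1.0353 tΔY 3.8637
    t=0.6936 [x] (4,1)
    t=1.7289 [x] (5,1)
    t=2.7642 [x] (6,1)
    t=3.0137 [y] (6,2)
    t=3.7995 [x] (7,2) — stop
  → r_1 = 3.7995
beam 2: φ=-45°, α=60°
  cosα=0.5000 sinα=0.8660 | (3,1) | tMaxX 1.3400 tMaxY 0.9007 | tΔX 2.0000 tΔY 1.1547
    t=0.9007 [y] (3,2) — stop
  → r_2 = 0.9007
beam 3: φ=45°, α=150°
  cosα=-0.8660 sinα=0.5000 | (3,1) | tMaxX 0.3811 tMaxY 1.5600 | tΔX 1.1547 tΔY 2.0000
    t=0.3811 [x] (2,1)
    t=1.5358 [x] (1,1)
    t=1.5600 [y] (1,2)
    t=2.6905 [x] (0,2) — stop
  → r_3 = 2.6905
beam 4: φ=90°, α=195°
  cosα=-0.9659 sinα=-0.2588 | (3,1) | tMaxX 0.3416 tMaxY 0.8500 | tΔX 1.0353 tΔY 3.8637
    t=0.3416 [x] (2,1)
    t=0.8500 [y] (2,0) — stop
  → r_4 = 0.8500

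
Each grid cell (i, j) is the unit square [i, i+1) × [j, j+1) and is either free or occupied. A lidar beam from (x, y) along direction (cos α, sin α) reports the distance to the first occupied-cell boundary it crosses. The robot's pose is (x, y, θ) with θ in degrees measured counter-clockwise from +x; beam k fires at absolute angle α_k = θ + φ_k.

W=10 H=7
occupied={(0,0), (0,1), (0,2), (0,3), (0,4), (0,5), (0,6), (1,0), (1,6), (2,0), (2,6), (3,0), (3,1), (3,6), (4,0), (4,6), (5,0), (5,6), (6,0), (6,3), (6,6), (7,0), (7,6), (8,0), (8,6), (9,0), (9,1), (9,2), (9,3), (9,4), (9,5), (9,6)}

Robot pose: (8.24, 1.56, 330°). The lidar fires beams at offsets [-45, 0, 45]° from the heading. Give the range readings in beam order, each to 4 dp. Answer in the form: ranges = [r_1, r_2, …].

ranges = [0.5798, 0.8776, 0.7868]

beam 1: φ=-45°, α=285°
  dir = (cos 285°, sin 285°) = (0.2588, -0.9659); from cell (8,1)
  next x-line at t=2.9364, next y-line at t=0.5798; Δt_x=3.8637, Δt_y=1.0353
    y: enter (8,0) at t=0.5798 ← occupied
  → r_1 = 0.5798
beam 2: φ=0°, α=330°
  dir = (cos 330°, sin 330°) = (0.8660, -0.5000); from cell (8,1)
  next x-line at t=0.8776, next y-line at t=1.1200; Δt_x=1.1547, Δt_y=2.0000
    x: enter (9,1) at t=0.8776 ← occupied
  → r_2 = 0.8776
beam 3: φ=45°, α=15°
  dir = (cos 15°, sin 15°) = (0.9659, 0.2588); from cell (8,1)
  next x-line at t=0.7868, next y-line at t=1.7000; Δt_x=1.0353, Δt_y=3.8637
    x: enter (9,1) at t=0.7868 ← occupied
  → r_3 = 0.7868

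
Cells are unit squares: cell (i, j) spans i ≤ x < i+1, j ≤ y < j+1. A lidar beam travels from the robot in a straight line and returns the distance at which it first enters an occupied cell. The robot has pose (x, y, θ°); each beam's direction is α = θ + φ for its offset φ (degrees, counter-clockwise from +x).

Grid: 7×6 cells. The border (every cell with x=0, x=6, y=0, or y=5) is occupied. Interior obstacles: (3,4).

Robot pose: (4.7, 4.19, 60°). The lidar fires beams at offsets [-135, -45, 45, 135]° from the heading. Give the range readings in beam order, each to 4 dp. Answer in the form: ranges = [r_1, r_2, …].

beam 1: φ=-135°, α=285°
  direction (0.2588, -0.9659); cell (4,4); t to first gridline: x 1.1591, y 0.1967 (then +3.8637 / +1.0353)
    (4,3) via y @ 0.1967
    (5,3) via x @ 1.1591
    (5,2) via y @ 1.2320
    (5,1) via y @ 2.2673
    (5,0) via y @ 3.3025  # hit
  → r_1 = 3.3025
beam 2: φ=-45°, α=15°
  direction (0.9659, 0.2588); cell (4,4); t to first gridline: x 0.3106, y 3.1296 (then +1.0353 / +3.8637)
    (5,4) via x @ 0.3106
    (6,4) via x @ 1.3459  # hit
  → r_2 = 1.3459
beam 3: φ=45°, α=105°
  direction (-0.2588, 0.9659); cell (4,4); t to first gridline: x 2.7046, y 0.8386 (then +3.8637 / +1.0353)
    (4,5) via y @ 0.8386  # hit
  → r_3 = 0.8386
beam 4: φ=135°, α=195°
  direction (-0.9659, -0.2588); cell (4,4); t to first gridline: x 0.7247, y 0.7341 (then +1.0353 / +3.8637)
    (3,4) via x @ 0.7247  # hit
  → r_4 = 0.7247

ranges = [3.3025, 1.3459, 0.8386, 0.7247]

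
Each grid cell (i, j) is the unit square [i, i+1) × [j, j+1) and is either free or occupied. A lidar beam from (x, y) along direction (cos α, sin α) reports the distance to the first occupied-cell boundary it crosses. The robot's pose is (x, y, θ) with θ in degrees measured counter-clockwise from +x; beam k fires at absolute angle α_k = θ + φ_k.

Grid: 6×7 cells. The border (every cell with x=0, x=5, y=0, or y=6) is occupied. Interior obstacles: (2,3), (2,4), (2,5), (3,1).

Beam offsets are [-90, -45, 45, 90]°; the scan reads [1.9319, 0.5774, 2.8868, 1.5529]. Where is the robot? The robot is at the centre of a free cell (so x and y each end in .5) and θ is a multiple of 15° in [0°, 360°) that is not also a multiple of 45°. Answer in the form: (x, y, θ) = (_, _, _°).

Enumerate (i+0.5, j+0.5, θ) over the 16 free cells and 16 admissible headings. For each, cast all 4 beams and compare to the given ranges.
  (4.5, 2.5, 285°): beam 1 = 3.6235 ≠ 1.9319 ✗
  (4.5, 3.5, 195°): beam 1 = 2.5882 ≠ 1.9319 ✗
  (1.5, 1.5, 120°): beam 1 = 4.0415 ≠ 1.9319 ✗
  …
  (3.5, 3.5, 195°): r_1=1.9319, r_2=0.5774, r_3=2.8868, r_4=1.5529 — all match ✓
Only this pose fits every beam.

(x, y, θ) = (3.5, 3.5, 195°)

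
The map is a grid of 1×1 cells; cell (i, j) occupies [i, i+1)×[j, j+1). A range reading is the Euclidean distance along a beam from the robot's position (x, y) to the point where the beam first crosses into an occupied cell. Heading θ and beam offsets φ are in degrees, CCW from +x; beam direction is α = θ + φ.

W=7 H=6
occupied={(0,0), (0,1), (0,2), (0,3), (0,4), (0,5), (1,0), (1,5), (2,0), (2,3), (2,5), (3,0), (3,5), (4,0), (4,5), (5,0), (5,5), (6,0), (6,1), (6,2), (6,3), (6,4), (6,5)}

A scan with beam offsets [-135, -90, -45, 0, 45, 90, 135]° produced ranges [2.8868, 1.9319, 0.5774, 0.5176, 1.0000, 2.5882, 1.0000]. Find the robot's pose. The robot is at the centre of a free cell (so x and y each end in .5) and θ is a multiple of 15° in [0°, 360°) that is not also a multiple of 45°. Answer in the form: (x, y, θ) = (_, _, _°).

(x, y, θ) = (3.5, 4.5, 105°)

Candidates: 19 free-cell centres × 16 headings = 304 poses. Raycast each; keep the one whose scan matches to 4 dp.
  (4.5, 3.5, 105°): beam 1 = 1.7321 ≠ 2.8868 ✗
  (1.5, 3.5, 345°): beam 1 = 0.5774 ≠ 2.8868 ✗
  (3.5, 2.5, 30°): beam 1 = 1.5529 ≠ 2.8868 ✗
  (1.5, 2.5, 195°): beam 1 = 1.0000 ≠ 2.8868 ✗
  …
  (3.5, 4.5, 105°): r_1=2.8868, r_2=1.9319, r_3=0.5774, r_4=0.5176, r_5=1.0000, r_6=2.5882, r_7=1.0000 — all match ✓
No second candidate reproduces the full scan.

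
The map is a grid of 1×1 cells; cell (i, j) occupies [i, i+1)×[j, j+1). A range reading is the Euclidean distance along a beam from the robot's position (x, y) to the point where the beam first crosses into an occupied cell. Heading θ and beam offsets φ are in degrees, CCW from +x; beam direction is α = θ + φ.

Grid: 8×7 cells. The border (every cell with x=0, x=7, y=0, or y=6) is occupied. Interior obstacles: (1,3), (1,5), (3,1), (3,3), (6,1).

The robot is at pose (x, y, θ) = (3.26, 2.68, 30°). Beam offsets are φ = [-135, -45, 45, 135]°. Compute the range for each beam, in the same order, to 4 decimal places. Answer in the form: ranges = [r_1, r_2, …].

ranges = [0.7040, 2.8367, 0.3313, 1.3044]

beam 1: φ=-135°, α=255°
  d=(-0.2588,-0.9659)  start (3,2)  tX=1.0046 tY=0.7040  stride 1/|dx|=3.8637 1/|dy|=1.0353
    cross y-line → (3,1), t=0.7040 (wall)
  → r_1 = 0.7040
beam 2: φ=-45°, α=345°
  d=(0.9659,-0.2588)  start (3,2)  tX=0.7661 tY=2.6273  stride 1/|dx|=1.0353 1/|dy|=3.8637
    cross x-line → (4,2), t=0.7661
    cross x-line → (5,2), t=1.8014
    cross y-line → (5,1), t=2.6273
    cross x-line → (6,1), t=2.8367 (wall)
  → r_2 = 2.8367
beam 3: φ=45°, α=75°
  d=(0.2588,0.9659)  start (3,2)  tX=2.8591 tY=0.3313  stride 1/|dx|=3.8637 1/|dy|=1.0353
    cross y-line → (3,3), t=0.3313 (wall)
  → r_3 = 0.3313
beam 4: φ=135°, α=165°
  d=(-0.9659,0.2588)  start (3,2)  tX=0.2692 tY=1.2364  stride 1/|dx|=1.0353 1/|dy|=3.8637
    cross x-line → (2,2), t=0.2692
    cross y-line → (2,3), t=1.2364
    cross x-line → (1,3), t=1.3044 (wall)
  → r_4 = 1.3044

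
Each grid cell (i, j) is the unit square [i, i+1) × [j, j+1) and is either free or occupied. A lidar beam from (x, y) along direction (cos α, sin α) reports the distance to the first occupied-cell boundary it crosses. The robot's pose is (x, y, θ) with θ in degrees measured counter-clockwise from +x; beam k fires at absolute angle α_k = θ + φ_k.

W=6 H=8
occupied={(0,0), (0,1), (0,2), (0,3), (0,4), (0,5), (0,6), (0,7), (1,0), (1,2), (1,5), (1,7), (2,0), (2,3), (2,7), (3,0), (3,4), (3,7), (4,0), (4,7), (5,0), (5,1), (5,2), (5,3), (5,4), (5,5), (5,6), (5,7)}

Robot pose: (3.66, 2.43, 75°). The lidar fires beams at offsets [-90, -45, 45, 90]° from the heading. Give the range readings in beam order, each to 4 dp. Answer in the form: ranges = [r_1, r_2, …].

ranges = [1.3873, 1.5473, 1.3200, 1.7186]

beam 1: φ=-90°, α=345°
  d=(0.9659,-0.2588)  start (3,2)  tX=0.3520 tY=1.6614  stride 1/|dx|=1.0353 1/|dy|=3.8637
    cross x-line → (4,2), t=0.3520
    cross x-line → (5,2), t=1.3873 (wall)
  → r_1 = 1.3873
beam 2: φ=-45°, α=30°
  d=(0.8660,0.5000)  start (3,2)  tX=0.3926 tY=1.1400  stride 1/|dx|=1.1547 1/|dy|=2.0000
    cross x-line → (4,2), t=0.3926
    cross y-line → (4,3), t=1.1400
    cross x-line → (5,3), t=1.5473 (wall)
  → r_2 = 1.5473
beam 3: φ=45°, α=120°
  d=(-0.5000,0.8660)  start (3,2)  tX=1.3200 tY=0.6582  stride 1/|dx|=2.0000 1/|dy|=1.1547
    cross y-line → (3,3), t=0.6582
    cross x-line → (2,3), t=1.3200 (wall)
  → r_3 = 1.3200
beam 4: φ=90°, α=165°
  d=(-0.9659,0.2588)  start (3,2)  tX=0.6833 tY=2.2023  stride 1/|dx|=1.0353 1/|dy|=3.8637
    cross x-line → (2,2), t=0.6833
    cross x-line → (1,2), t=1.7186 (wall)
  → r_4 = 1.7186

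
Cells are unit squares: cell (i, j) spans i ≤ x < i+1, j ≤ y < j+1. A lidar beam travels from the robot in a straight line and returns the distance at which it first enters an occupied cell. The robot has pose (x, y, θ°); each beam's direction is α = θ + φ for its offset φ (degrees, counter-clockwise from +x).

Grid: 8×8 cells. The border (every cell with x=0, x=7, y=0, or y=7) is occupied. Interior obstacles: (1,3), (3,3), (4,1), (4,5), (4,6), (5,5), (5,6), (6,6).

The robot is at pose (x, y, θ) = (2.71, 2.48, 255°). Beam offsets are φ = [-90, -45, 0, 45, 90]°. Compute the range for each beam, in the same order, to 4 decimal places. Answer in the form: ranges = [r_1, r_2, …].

ranges = [1.7703, 1.9745, 1.5322, 1.7090, 1.8546]

beam 1: φ=-90°, α=165°
  direction (-0.9659, 0.2588); cell (2,2); t to first gridline: x 0.7350, y 2.0091 (then +1.0353 / +3.8637)
    (1,2) via x @ 0.7350
    (0,2) via x @ 1.7703  # hit
  → r_1 = 1.7703
beam 2: φ=-45°, α=210°
  direction (-0.8660, -0.5000); cell (2,2); t to first gridline: x 0.8198, y 0.9600 (then +1.1547 / +2.0000)
    (1,2) via x @ 0.8198
    (1,1) via y @ 0.9600
    (0,1) via x @ 1.9745  # hit
  → r_2 = 1.9745
beam 3: φ=0°, α=255°
  direction (-0.2588, -0.9659); cell (2,2); t to first gridline: x 2.7432, y 0.4969 (then +3.8637 / +1.0353)
    (2,1) via y @ 0.4969
    (2,0) via y @ 1.5322  # hit
  → r_3 = 1.5322
beam 4: φ=45°, α=300°
  direction (0.5000, -0.8660); cell (2,2); t to first gridline: x 0.5800, y 0.5543 (then +2.0000 / +1.1547)
    (2,1) via y @ 0.5543
    (3,1) via x @ 0.5800
    (3,0) via y @ 1.7090  # hit
  → r_4 = 1.7090
beam 5: φ=90°, α=345°
  direction (0.9659, -0.2588); cell (2,2); t to first gridline: x 0.3002, y 1.8546 (then +1.0353 / +3.8637)
    (3,2) via x @ 0.3002
    (4,2) via x @ 1.3355
    (4,1) via y @ 1.8546  # hit
  → r_5 = 1.8546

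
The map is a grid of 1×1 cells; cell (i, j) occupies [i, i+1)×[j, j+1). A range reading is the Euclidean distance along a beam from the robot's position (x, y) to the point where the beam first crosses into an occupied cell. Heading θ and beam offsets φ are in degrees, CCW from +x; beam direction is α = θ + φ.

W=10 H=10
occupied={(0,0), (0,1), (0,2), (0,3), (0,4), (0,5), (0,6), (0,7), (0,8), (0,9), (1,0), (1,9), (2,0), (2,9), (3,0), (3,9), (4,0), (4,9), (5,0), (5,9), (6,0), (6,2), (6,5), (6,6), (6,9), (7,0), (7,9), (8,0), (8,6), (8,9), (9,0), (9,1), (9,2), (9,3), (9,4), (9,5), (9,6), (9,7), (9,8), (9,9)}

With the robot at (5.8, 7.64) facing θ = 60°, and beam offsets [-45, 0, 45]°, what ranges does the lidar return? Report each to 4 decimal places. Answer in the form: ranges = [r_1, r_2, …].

ranges = [3.3129, 1.5704, 1.4080]

beam 1: φ=-45°, α=15°
  dir = (cos 15°, sin 15°) = (0.9659, 0.2588); from cell (5,7)
  next x-line at t=0.2071, next y-line at t=1.3909; Δt_x=1.0353, Δt_y=3.8637
    x: enter (6,7) at t=0.2071
    x: enter (7,7) at t=1.2423
    y: enter (7,8) at t=1.3909
    x: enter (8,8) at t=2.2776
    x: enter (9,8) at t=3.3129 ← occupied
  → r_1 = 3.3129
beam 2: φ=0°, α=60°
  dir = (cos 60°, sin 60°) = (0.5000, 0.8660); from cell (5,7)
  next x-line at t=0.4000, next y-line at t=0.4157; Δt_x=2.0000, Δt_y=1.1547
    x: enter (6,7) at t=0.4000
    y: enter (6,8) at t=0.4157
    y: enter (6,9) at t=1.5704 ← occupied
  → r_2 = 1.5704
beam 3: φ=45°, α=105°
  dir = (cos 105°, sin 105°) = (-0.2588, 0.9659); from cell (5,7)
  next x-line at t=3.0910, next y-line at t=0.3727; Δt_x=3.8637, Δt_y=1.0353
    y: enter (5,8) at t=0.3727
    y: enter (5,9) at t=1.4080 ← occupied
  → r_3 = 1.4080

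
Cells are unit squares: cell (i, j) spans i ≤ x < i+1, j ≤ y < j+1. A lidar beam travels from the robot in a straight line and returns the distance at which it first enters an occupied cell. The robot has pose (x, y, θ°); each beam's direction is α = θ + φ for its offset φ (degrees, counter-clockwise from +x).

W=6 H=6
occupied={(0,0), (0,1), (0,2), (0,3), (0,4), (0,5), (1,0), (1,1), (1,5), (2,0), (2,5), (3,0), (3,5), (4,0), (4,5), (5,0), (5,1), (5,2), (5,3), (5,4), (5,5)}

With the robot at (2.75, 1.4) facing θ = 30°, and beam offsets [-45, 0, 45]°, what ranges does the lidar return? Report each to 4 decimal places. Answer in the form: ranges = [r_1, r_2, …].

ranges = [1.5455, 2.5981, 3.7270]

beam 1: φ=-45°, α=345°
  dir = (cos 345°, sin 345°) = (0.9659, -0.2588); from cell (2,1)
  next x-line at t=0.2588, next y-line at t=1.5455; Δt_x=1.0353, Δt_y=3.8637
    x: enter (3,1) at t=0.2588
    x: enter (4,1) at t=1.2941
    y: enter (4,0) at t=1.5455 ← occupied
  → r_1 = 1.5455
beam 2: φ=0°, α=30°
  dir = (cos 30°, sin 30°) = (0.8660, 0.5000); from cell (2,1)
  next x-line at t=0.2887, next y-line at t=1.2000; Δt_x=1.1547, Δt_y=2.0000
    x: enter (3,1) at t=0.2887
    y: enter (3,2) at t=1.2000
    x: enter (4,2) at t=1.4434
    x: enter (5,2) at t=2.5981 ← occupied
  → r_2 = 2.5981
beam 3: φ=45°, α=75°
  dir = (cos 75°, sin 75°) = (0.2588, 0.9659); from cell (2,1)
  next x-line at t=0.9659, next y-line at t=0.6212; Δt_x=3.8637, Δt_y=1.0353
    y: enter (2,2) at t=0.6212
    x: enter (3,2) at t=0.9659
    y: enter (3,3) at t=1.6564
    y: enter (3,4) at t=2.6917
    y: enter (3,5) at t=3.7270 ← occupied
  → r_3 = 3.7270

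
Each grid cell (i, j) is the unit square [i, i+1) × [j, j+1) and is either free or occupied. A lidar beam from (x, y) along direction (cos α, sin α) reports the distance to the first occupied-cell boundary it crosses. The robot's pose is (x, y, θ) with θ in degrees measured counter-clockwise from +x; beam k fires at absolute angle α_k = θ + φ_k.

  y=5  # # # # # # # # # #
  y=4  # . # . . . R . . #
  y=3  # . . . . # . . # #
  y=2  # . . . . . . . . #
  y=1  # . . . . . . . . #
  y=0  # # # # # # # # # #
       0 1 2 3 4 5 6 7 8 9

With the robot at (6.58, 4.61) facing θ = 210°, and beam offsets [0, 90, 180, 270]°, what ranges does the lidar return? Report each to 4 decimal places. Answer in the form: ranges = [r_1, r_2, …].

ranges = [1.2200, 4.1685, 0.7800, 0.4503]

beam 1: φ=0°, α=210°
  direction (-0.8660, -0.5000); cell (6,4); t to first gridline: x 0.6697, y 1.2200 (then +1.1547 / +2.0000)
    (5,4) via x @ 0.6697
    (5,3) via y @ 1.2200  # hit
  → r_1 = 1.2200
beam 2: φ=90°, α=300°
  direction (0.5000, -0.8660); cell (6,4); t to first gridline: x 0.8400, y 0.7044 (then +2.0000 / +1.1547)
    (6,3) via y @ 0.7044
    (7,3) via x @ 0.8400
    (7,2) via y @ 1.8591
    (8,2) via x @ 2.8400
    (8,1) via y @ 3.0138
    (8,0) via y @ 4.1685  # hit
  → r_2 = 4.1685
beam 3: φ=180°, α=30°
  direction (0.8660, 0.5000); cell (6,4); t to first gridline: x 0.4850, y 0.7800 (then +1.1547 / +2.0000)
    (7,4) via x @ 0.4850
    (7,5) via y @ 0.7800  # hit
  → r_3 = 0.7800
beam 4: φ=270°, α=120°
  direction (-0.5000, 0.8660); cell (6,4); t to first gridline: x 1.1600, y 0.4503 (then +2.0000 / +1.1547)
    (6,5) via y @ 0.4503  # hit
  → r_4 = 0.4503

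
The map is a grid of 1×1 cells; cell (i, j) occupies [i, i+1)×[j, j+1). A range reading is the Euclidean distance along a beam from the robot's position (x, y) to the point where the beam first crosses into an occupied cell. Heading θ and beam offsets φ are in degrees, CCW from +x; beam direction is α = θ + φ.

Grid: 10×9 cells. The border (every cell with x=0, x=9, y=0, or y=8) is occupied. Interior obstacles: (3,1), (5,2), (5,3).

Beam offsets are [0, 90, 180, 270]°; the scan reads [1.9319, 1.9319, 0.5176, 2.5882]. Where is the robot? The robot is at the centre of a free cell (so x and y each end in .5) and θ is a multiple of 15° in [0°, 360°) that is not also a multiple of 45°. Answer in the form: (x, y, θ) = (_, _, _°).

Candidates: 53 free-cell centres × 16 headings = 848 poses. Raycast each; keep the one whose scan matches to 4 dp.
  (4.5, 6.5, 150°): beam 1 = 3.0000 ≠ 1.9319 ✗
  (7.5, 6.5, 300°): beam 1 = 3.0000 ≠ 1.9319 ✗
  (2.5, 4.5, 75°): beam 1 = 3.6235 ≠ 1.9319 ✗
  (6.5, 6.5, 60°): beam 1 = 1.7321 ≠ 1.9319 ✗
  …
  (6.5, 1.5, 105°): r_1=1.9319, r_2=1.9319, r_3=0.5176, r_4=2.5882 — all match ✓
Unique over the lattice → pose = (6.5, 1.5, 105°).

(x, y, θ) = (6.5, 1.5, 105°)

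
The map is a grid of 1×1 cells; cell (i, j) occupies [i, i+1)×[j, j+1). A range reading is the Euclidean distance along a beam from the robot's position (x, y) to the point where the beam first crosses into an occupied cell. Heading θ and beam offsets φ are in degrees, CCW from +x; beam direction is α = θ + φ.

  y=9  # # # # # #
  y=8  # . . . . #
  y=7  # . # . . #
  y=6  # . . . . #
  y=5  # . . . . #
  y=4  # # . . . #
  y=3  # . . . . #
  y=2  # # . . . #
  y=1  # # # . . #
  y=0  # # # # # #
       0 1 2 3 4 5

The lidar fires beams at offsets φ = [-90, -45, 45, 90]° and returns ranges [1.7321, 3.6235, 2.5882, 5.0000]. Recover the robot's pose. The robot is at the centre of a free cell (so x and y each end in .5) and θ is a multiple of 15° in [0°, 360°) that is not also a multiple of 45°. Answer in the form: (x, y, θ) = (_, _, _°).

(x, y, θ) = (2.5, 4.5, 330°)

Candidates: 27 free-cell centres × 16 headings = 432 poses. Raycast each; keep the one whose scan matches to 4 dp.
  (3.5, 5.5, 300°): beam 3 = 1.5529 ≠ 2.5882 ✗
  (2.5, 6.5, 120°): beam 1 = 2.8868 ≠ 1.7321 ✗
  (2.5, 8.5, 150°): beam 1 = 0.5774 ≠ 1.7321 ✗
  (3.5, 7.5, 345°): beam 1 = 5.6940 ≠ 1.7321 ✗
  …
  (2.5, 4.5, 330°): r_1=1.7321, r_2=3.6235, r_3=2.5882, r_4=5.0000 — all match ✓
No second candidate reproduces the full scan.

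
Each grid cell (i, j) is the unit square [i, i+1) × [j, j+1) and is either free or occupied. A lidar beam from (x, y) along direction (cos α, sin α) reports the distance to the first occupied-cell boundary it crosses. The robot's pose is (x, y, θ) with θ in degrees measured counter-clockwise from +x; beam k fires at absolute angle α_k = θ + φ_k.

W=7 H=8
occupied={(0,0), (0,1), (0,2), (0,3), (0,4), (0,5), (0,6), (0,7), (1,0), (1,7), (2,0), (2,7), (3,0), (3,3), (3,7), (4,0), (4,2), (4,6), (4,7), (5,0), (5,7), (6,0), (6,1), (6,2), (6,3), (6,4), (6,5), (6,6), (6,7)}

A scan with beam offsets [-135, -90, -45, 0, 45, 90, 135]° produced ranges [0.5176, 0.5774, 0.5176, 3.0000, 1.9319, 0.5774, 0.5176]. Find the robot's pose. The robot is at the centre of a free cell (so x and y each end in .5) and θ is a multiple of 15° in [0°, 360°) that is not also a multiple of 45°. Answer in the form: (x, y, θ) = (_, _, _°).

(x, y, θ) = (5.5, 6.5, 240°)

The pose lattice has 27·16 = 432 candidates. Test each by forward raycasting.
  (4.5, 5.5, 345°): beam 1 = 4.0415 ≠ 0.5176 ✗
  (2.5, 3.5, 240°): beam 1 = 3.6235 ≠ 0.5176 ✗
  (5.5, 6.5, 75°): beam 1 = 1.0000 ≠ 0.5176 ✗
  …
  (5.5, 6.5, 240°): r_1=0.5176, r_2=0.5774, r_3=0.5176, r_4=3.0000, r_5=1.9319, r_6=0.5774, r_7=0.5176 — all match ✓
Unique over the lattice → pose = (5.5, 6.5, 240°).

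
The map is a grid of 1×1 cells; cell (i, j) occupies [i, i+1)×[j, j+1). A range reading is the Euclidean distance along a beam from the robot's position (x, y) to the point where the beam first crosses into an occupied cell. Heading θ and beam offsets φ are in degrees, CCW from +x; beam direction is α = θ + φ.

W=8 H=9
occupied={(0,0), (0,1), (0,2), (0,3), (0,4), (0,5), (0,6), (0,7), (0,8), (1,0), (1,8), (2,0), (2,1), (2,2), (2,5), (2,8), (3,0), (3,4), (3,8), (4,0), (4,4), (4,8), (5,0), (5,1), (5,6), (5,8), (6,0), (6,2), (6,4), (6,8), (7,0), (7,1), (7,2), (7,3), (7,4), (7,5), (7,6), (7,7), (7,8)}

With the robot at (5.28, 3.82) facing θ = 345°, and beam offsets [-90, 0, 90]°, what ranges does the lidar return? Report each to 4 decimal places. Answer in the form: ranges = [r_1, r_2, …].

beam 1: φ=-90°, α=255°
  direction (-0.2588, -0.9659); cell (5,3); t to first gridline: x 1.0818, y 0.8489 (then +3.8637 / +1.0353)
    (5,2) via y @ 0.8489
    (4,2) via x @ 1.0818
    (4,1) via y @ 1.8842
    (4,0) via y @ 2.9195  # hit
  → r_1 = 2.9195
beam 2: φ=0°, α=345°
  direction (0.9659, -0.2588); cell (5,3); t to first gridline: x 0.7454, y 3.1682 (then +1.0353 / +3.8637)
    (6,3) via x @ 0.7454
    (7,3) via x @ 1.7807  # hit
  → r_2 = 1.7807
beam 3: φ=90°, α=75°
  direction (0.2588, 0.9659); cell (5,3); t to first gridline: x 2.7819, y 0.1863 (then +3.8637 / +1.0353)
    (5,4) via y @ 0.1863
    (5,5) via y @ 1.2216
    (5,6) via y @ 2.2569  # hit
  → r_3 = 2.2569

ranges = [2.9195, 1.7807, 2.2569]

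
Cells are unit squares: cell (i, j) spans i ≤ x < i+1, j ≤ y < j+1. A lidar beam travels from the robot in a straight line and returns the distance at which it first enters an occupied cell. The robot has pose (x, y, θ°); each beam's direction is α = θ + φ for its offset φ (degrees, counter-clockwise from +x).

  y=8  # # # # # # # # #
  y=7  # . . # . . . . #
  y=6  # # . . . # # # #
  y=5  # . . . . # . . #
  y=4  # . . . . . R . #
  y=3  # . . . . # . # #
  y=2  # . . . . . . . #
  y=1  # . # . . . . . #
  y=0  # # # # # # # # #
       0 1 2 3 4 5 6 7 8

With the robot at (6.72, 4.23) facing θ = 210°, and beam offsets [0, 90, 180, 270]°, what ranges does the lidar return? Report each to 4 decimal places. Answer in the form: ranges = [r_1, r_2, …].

beam 1: φ=0°, α=210°
  d=(-0.8660,-0.5000)  start (6,4)  tX=0.8314 tY=0.4600  stride 1/|dx|=1.1547 1/|dy|=2.0000
    cross y-line → (6,3), t=0.4600
    cross x-line → (5,3), t=0.8314 (wall)
  → r_1 = 0.8314
beam 2: φ=90°, α=300°
  d=(0.5000,-0.8660)  start (6,4)  tX=0.5600 tY=0.2656  stride 1/|dx|=2.0000 1/|dy|=1.1547
    cross y-line → (6,3), t=0.2656
    cross x-line → (7,3), t=0.5600 (wall)
  → r_2 = 0.5600
beam 3: φ=180°, α=30°
  d=(0.8660,0.5000)  start (6,4)  tX=0.3233 tY=1.5400  stride 1/|dx|=1.1547 1/|dy|=2.0000
    cross x-line → (7,4), t=0.3233
    cross x-line → (8,4), t=1.4780 (wall)
  → r_3 = 1.4780
beam 4: φ=270°, α=120°
  d=(-0.5000,0.8660)  start (6,4)  tX=1.4400 tY=0.8891  stride 1/|dx|=2.0000 1/|dy|=1.1547
    cross y-line → (6,5), t=0.8891
    cross x-line → (5,5), t=1.4400 (wall)
  → r_4 = 1.4400

ranges = [0.8314, 0.5600, 1.4780, 1.4400]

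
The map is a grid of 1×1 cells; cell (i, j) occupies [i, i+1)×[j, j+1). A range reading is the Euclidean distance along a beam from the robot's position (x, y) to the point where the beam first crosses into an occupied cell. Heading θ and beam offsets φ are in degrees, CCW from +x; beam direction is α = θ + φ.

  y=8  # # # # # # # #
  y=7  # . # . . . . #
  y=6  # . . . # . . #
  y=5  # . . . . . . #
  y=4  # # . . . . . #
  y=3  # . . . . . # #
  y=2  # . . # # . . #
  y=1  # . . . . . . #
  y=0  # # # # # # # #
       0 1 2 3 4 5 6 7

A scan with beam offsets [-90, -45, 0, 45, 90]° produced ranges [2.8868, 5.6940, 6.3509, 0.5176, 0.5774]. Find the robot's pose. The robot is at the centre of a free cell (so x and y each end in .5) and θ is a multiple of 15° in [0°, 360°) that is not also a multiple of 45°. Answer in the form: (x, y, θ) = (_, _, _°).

Candidates: 36 free-cell centres × 16 headings = 576 poses. Raycast each; keep the one whose scan matches to 4 dp.
  (2.5, 4.5, 60°): beam 1 = 5.1962 ≠ 2.8868 ✗
  (5.5, 6.5, 255°): beam 1 = 0.5176 ≠ 2.8868 ✗
  (4.5, 4.5, 15°): beam 1 = 1.5529 ≠ 2.8868 ✗
  (4.5, 5.5, 210°): beam 1 = 0.5774 ≠ 2.8868 ✗
  …
  (3.5, 6.5, 300°): r_1=2.8868, r_2=5.6940, r_3=6.3509, r_4=0.5176, r_5=0.5774 — all match ✓
Unique over the lattice → pose = (3.5, 6.5, 300°).

(x, y, θ) = (3.5, 6.5, 300°)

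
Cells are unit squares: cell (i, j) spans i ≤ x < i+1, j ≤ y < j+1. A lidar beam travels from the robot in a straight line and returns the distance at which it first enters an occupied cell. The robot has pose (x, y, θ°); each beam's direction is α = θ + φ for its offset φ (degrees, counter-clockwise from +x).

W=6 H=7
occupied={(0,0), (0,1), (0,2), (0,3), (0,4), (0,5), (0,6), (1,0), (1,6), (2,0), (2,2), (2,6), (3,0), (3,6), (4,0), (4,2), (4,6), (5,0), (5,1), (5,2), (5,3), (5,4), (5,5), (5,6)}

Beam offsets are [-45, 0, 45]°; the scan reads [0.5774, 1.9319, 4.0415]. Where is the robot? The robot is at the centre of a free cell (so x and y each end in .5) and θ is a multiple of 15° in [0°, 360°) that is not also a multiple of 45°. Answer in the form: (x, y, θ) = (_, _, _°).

Candidates: 18 free-cell centres × 16 headings = 288 poses. Raycast each; keep the one whose scan matches to 4 dp.
  (3.5, 3.5, 210°): beam 1 = 2.5882 ≠ 0.5774 ✗
  (3.5, 1.5, 150°): beam 1 = 4.6587 ≠ 0.5774 ✗
  (3.5, 2.5, 285°): beam 1 = 1.7321 ≠ 0.5774 ✗
  …
  (4.5, 5.5, 165°): r_1=0.5774, r_2=1.9319, r_3=4.0415 — all match ✓
No second candidate reproduces the full scan.

(x, y, θ) = (4.5, 5.5, 165°)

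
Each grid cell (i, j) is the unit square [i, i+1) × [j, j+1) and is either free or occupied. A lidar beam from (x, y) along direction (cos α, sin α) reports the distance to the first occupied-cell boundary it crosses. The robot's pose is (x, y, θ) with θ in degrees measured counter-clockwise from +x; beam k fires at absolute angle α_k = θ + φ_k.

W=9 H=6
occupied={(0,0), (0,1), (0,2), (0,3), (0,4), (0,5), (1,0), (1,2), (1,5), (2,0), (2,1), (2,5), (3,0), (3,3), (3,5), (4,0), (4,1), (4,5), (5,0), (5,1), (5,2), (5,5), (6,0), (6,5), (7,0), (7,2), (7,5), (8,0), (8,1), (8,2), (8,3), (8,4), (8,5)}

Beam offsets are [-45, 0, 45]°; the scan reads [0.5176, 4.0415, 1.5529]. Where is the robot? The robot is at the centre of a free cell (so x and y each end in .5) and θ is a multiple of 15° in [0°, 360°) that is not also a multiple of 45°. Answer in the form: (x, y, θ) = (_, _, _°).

(x, y, θ) = (3.5, 1.5, 60°)

Candidates: 21 free-cell centres × 16 headings = 336 poses. Raycast each; keep the one whose scan matches to 4 dp.
  (1.5, 4.5, 255°): beam 1 = 0.5774 ≠ 0.5176 ✗
  (1.5, 3.5, 345°): beam 1 = 0.5774 ≠ 0.5176 ✗
  (4.5, 4.5, 285°): beam 1 = 1.0000 ≠ 0.5176 ✗
  (4.5, 3.5, 105°): beam 1 = 1.7321 ≠ 0.5176 ✗
  …
  (3.5, 1.5, 60°): r_1=0.5176, r_2=4.0415, r_3=1.5529 — all match ✓
Unique over the lattice → pose = (3.5, 1.5, 60°).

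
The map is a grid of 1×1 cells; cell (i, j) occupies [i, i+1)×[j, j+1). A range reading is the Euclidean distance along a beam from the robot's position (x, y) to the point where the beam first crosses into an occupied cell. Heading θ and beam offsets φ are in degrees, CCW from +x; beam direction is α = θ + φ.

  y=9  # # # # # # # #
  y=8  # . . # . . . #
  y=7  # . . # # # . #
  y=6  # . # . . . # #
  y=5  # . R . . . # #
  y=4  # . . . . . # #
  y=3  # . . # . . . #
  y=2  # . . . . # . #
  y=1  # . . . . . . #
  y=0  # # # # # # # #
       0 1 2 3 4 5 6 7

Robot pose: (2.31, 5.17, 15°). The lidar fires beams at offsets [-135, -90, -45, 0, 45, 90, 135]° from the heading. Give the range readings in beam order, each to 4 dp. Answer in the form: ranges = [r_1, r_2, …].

ranges = [2.6200, 4.3171, 5.4155, 3.8202, 0.9584, 0.8593, 1.5127]

beam 1: φ=-135°, α=240°
  d=(-0.5000,-0.8660)  start (2,5)  tX=0.6200 tY=0.1963  stride 1/|dx|=2.0000 1/|dy|=1.1547
    cross y-line → (2,4), t=0.1963
    cross x-line → (1,4), t=0.6200
    cross y-line → (1,3), t=1.3510
    cross y-line → (1,2), t=2.5057
    cross x-line → (0,2), t=2.6200 (wall)
  → r_1 = 2.6200
beam 2: φ=-90°, α=285°
  d=(0.2588,-0.9659)  start (2,5)  tX=2.6660 tY=0.1760  stride 1/|dx|=3.8637 1/|dy|=1.0353
    cross y-line → (2,4), t=0.1760
    cross y-line → (2,3), t=1.2113
    cross y-line → (2,2), t=2.2465
    cross x-line → (3,2), t=2.6660
    cross y-line → (3,1), t=3.2818
    cross y-line → (3,0), t=4.3171 (wall)
  → r_2 = 4.3171
beam 3: φ=-45°, α=330°
  d=(0.8660,-0.5000)  start (2,5)  tX=0.7967 tY=0.3400  stride 1/|dx|=1.1547 1/|dy|=2.0000
    cross y-line → (2,4), t=0.3400
    cross x-line → (3,4), t=0.7967
    cross x-line → (4,4), t=1.9514
    cross y-line → (4,3), t=2.3400
    cross x-line → (5,3), t=3.1061
    cross x-line → (6,3), t=4.2608
    cross y-line → (6,2), t=4.3400
    cross x-line → (7,2), t=5.4155 (wall)
  → r_3 = 5.4155
beam 4: φ=0°, α=15°
  d=(0.9659,0.2588)  start (2,5)  tX=0.7143 tY=3.2069  stride 1/|dx|=1.0353 1/|dy|=3.8637
    cross x-line → (3,5), t=0.7143
    cross x-line → (4,5), t=1.7496
    cross x-line → (5,5), t=2.7849
    cross y-line → (5,6), t=3.2069
    cross x-line → (6,6), t=3.8202 (wall)
  → r_4 = 3.8202
beam 5: φ=45°, α=60°
  d=(0.5000,0.8660)  start (2,5)  tX=1.3800 tY=0.9584  stride 1/|dx|=2.0000 1/|dy|=1.1547
    cross y-line → (2,6), t=0.9584 (wall)
  → r_5 = 0.9584
beam 6: φ=90°, α=105°
  d=(-0.2588,0.9659)  start (2,5)  tX=1.1977 tY=0.8593  stride 1/|dx|=3.8637 1/|dy|=1.0353
    cross y-line → (2,6), t=0.8593 (wall)
  → r_6 = 0.8593
beam 7: φ=135°, α=150°
  d=(-0.8660,0.5000)  start (2,5)  tX=0.3580 tY=1.6600  stride 1/|dx|=1.1547 1/|dy|=2.0000
    cross x-line → (1,5), t=0.3580
    cross x-line → (0,5), t=1.5127 (wall)
  → r_7 = 1.5127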